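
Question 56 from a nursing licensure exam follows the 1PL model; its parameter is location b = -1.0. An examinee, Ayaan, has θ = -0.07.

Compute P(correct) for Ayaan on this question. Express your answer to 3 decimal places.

0.717

P(θ) = 1 / (1 + exp(−(θ − b)))
Exponent: (-0.07 − (-1.0)) = 0.9300
1/(1 + e^{-0.9300}) = 0.7171
P = 0.7171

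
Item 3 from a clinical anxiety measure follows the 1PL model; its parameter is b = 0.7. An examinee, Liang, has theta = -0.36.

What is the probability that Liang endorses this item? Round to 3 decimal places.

P(theta) = 1 / (1 + exp(−(theta − b)))
Exponent: (-0.36 − 0.7) = -1.0600
1/(1 + e^{1.0600}) = 0.2573
P = 0.2573

0.257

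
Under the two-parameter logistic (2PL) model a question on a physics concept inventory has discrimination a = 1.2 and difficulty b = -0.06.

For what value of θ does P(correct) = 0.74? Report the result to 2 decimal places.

P(θ) = 1 / (1 + exp(−a(θ − b)))
logit = ln(0.7400/0.2600) = 1.0460
θ = b + logit/(a) = -0.06 + 1.0460/1.2000 = 0.8116

0.81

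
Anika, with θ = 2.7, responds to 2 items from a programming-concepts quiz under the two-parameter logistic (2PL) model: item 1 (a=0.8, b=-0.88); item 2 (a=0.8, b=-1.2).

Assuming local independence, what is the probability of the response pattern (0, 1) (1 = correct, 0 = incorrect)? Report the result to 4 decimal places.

P(θ) = 1 / (1 + exp(−a(θ − b)))
P_1 = 1/(1+e^{-2.8640}) = 0.9460
P_2 = 1/(1+e^{-3.1200}) = 0.9577
L = (1−P_1) × P_2 = 0.0540 × 0.9577 = 0.05168

0.0517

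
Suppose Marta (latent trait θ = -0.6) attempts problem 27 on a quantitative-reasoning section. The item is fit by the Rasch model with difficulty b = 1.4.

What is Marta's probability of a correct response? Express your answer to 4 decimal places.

P(θ) = 1 / (1 + exp(−(θ − b)))
Exponent: (-0.6 − 1.4) = -2.0000
1/(1 + e^{2.0000}) = 0.1192
P = 0.1192

0.1192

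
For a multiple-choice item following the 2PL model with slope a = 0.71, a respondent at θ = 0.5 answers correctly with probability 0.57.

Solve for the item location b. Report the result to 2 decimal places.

0.10

P(θ) = 1 / (1 + exp(−a(θ − b)))
logit(0.57) = ln(0.57/0.43) = 0.2819
b = θ − logit/(a) = 0.5 − 0.2819/0.7100 = 0.1030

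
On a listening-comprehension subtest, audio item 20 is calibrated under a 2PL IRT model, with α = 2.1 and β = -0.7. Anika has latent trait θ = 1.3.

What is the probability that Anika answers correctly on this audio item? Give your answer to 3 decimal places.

0.985

P(θ) = 1 / (1 + exp(−α(θ − β)))
Exponent: 2.1 × (1.3 − (-0.7)) = 4.2000
1/(1 + e^{-4.2000}) = 0.9852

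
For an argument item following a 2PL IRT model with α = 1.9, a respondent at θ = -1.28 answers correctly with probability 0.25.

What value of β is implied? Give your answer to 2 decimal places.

-0.70

P(θ) = 1 / (1 + exp(−α(θ − β)))
logit(0.25) = ln(0.25/0.75) = -1.0986
β = θ − logit/(α) = -1.28 − (-1.0986)/1.9000 = -0.7018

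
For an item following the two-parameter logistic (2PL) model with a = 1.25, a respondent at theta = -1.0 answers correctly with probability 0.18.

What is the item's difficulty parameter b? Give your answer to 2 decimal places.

0.21

P(theta) = 1 / (1 + exp(−a(theta − b)))
logit(0.18) = ln(0.18/0.82) = -1.5163
b = theta − logit/(a) = -1.0 − (-1.5163)/1.2500 = 0.2131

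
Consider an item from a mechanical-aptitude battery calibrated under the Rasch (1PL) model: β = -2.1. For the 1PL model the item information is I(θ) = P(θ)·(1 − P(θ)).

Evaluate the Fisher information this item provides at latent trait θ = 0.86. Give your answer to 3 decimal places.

P = 1/(1+e^{-2.9600}) = 0.9507
P(1−P) = 0.9507 × 0.0493 = 0.0468
I = P(1−P) = 0.04684

0.047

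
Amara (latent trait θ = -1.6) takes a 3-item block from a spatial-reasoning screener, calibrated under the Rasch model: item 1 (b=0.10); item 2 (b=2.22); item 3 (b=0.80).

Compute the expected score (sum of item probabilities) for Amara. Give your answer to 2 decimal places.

0.26

P(θ) = 1 / (1 + exp(−(θ − b)))
P_1 = 1/(1+e^{1.7000}) = 0.1545
P_2 = 1/(1+e^{3.8200}) = 0.0215
P_3 = 1/(1+e^{2.4000}) = 0.0832
E[score] = 0.1545 + 0.0215 + 0.0832 = 0.2591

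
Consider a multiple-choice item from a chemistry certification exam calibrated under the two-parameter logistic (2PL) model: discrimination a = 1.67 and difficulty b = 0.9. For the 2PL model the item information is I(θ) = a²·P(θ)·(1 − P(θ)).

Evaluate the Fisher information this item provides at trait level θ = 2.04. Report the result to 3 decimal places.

P = 1/(1+e^{-1.9038}) = 0.8703
P(1−P) = 0.8703 × 0.1297 = 0.1129
I = a² × P(1−P) = 1.67² × 0.1129 = 0.31476

0.315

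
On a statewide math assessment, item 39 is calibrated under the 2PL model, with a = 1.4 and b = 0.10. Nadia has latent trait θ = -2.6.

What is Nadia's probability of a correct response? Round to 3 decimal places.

P(θ) = 1 / (1 + exp(−a(θ − b)))
Exponent: 1.4 × (-2.6 − 0.10) = -3.7800
1/(1 + e^{3.7800}) = 0.0223

0.022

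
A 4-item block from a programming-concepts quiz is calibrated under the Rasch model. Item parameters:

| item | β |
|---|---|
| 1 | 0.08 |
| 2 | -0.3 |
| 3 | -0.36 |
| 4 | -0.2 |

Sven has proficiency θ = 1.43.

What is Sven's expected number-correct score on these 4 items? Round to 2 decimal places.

3.34

P(θ) = 1 / (1 + exp(−(θ − β)))
P_1 = 1/(1+e^{-1.3500}) = 0.7941
P_2 = 1/(1+e^{-1.7300}) = 0.8494
P_3 = 1/(1+e^{-1.7900}) = 0.8569
P_4 = 1/(1+e^{-1.6300}) = 0.8362
E[score] = 0.7941 + 0.8494 + 0.8569 + 0.8362 = 3.3366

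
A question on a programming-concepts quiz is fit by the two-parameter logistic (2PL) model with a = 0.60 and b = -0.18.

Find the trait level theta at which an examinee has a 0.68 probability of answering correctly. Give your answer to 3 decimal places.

P(theta) = 1 / (1 + exp(−a(theta − b)))
logit = ln(0.6800/0.3200) = 0.7538
theta = b + logit/(a) = -0.18 + 0.7538/0.6000 = 1.0763

1.076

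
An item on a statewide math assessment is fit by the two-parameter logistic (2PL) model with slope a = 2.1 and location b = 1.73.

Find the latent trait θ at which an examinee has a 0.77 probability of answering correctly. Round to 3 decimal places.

P(θ) = 1 / (1 + exp(−a(θ − b)))
logit = ln(0.7700/0.2300) = 1.2083
θ = b + logit/(a) = 1.73 + 1.2083/2.1000 = 2.3054

2.305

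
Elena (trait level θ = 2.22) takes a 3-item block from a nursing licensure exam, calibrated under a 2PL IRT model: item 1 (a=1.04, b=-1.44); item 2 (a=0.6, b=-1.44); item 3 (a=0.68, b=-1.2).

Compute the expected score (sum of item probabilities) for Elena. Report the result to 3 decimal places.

2.789

P(θ) = 1 / (1 + exp(−a(θ − b)))
P_1 = 1/(1+e^{-3.8064}) = 0.9783
P_2 = 1/(1+e^{-2.1960}) = 0.8999
P_3 = 1/(1+e^{-2.3256}) = 0.9110
E[score] = 0.9783 + 0.8999 + 0.9110 = 2.7891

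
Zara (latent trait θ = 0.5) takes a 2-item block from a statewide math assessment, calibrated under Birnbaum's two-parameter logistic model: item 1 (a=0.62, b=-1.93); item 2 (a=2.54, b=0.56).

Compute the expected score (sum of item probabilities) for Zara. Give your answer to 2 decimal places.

P(θ) = 1 / (1 + exp(−a(θ − b)))
P_1 = 1/(1+e^{-1.5066}) = 0.8186
P_2 = 1/(1+e^{0.1524}) = 0.4620
E[score] = 0.8186 + 0.4620 = 1.2805

1.28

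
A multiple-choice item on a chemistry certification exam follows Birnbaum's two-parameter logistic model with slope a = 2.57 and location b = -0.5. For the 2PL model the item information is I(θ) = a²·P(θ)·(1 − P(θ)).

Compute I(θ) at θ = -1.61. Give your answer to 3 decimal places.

0.341

P = 1/(1+e^{2.8527}) = 0.0545
P(1−P) = 0.0545 × 0.9455 = 0.0516
I = a² × P(1−P) = 2.57² × 0.0516 = 0.34060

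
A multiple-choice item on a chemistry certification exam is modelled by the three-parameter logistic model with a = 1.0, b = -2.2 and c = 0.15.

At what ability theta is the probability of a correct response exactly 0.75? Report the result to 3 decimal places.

-1.325

P(theta) = c + (1 − c) · 1 / (1 + exp(−a(theta − b)))
Remove guessing floor: (0.75 − 0.15)/(1 − 0.15) = 0.7059
logit = ln(0.7059/0.2941) = 0.8755
theta = b + logit/(a) = -2.2 + 0.8755/1.0000 = -1.3245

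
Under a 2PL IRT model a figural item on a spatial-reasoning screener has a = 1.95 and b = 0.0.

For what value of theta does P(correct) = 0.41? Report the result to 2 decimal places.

P(theta) = 1 / (1 + exp(−a(theta − b)))
logit = ln(0.4100/0.5900) = -0.3640
theta = b + logit/(a) = 0.0 + (-0.3640)/1.9500 = -0.1866

-0.19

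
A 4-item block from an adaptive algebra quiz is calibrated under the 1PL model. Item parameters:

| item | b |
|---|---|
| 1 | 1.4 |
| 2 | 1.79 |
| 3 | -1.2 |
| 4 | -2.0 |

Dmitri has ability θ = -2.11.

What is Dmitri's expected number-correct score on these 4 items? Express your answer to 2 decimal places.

P(θ) = 1 / (1 + exp(−(θ − b)))
P_1 = 1/(1+e^{3.5100}) = 0.0290
P_2 = 1/(1+e^{3.9000}) = 0.0198
P_3 = 1/(1+e^{0.9100}) = 0.2870
P_4 = 1/(1+e^{0.1100}) = 0.4725
E[score] = 0.0290 + 0.0198 + 0.2870 + 0.4725 = 0.8084

0.81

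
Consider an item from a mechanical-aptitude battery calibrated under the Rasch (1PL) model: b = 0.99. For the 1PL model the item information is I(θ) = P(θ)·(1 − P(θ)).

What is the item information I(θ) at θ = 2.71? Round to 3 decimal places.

P = 1/(1+e^{-1.7200}) = 0.8481
P(1−P) = 0.8481 × 0.1519 = 0.1288
I = P(1−P) = 0.12881

0.129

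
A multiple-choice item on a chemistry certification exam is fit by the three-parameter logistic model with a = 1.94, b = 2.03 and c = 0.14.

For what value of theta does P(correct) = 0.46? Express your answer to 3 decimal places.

P(theta) = c + (1 − c) · 1 / (1 + exp(−a(theta − b)))
Remove guessing floor: (0.46 − 0.14)/(1 − 0.14) = 0.3721
logit = ln(0.3721/0.6279) = -0.5232
theta = b + logit/(a) = 2.03 + (-0.5232)/1.9400 = 1.7603

1.760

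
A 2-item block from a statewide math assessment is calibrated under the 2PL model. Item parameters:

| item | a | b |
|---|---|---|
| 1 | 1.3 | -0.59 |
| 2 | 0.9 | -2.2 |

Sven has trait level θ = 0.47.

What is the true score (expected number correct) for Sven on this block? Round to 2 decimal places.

P(θ) = 1 / (1 + exp(−a(θ − b)))
P_1 = 1/(1+e^{-1.3780}) = 0.7987
P_2 = 1/(1+e^{-2.4030}) = 0.9171
E[score] = 0.7987 + 0.9171 = 1.7157

1.72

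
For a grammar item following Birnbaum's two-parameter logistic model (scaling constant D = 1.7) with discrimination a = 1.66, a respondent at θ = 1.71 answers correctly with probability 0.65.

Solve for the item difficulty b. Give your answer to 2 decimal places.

1.49

P(θ) = 1 / (1 + exp(−D·a(θ − b)))
logit(0.65) = ln(0.65/0.35) = 0.6190
b = θ − logit/(1.7·a) = 1.71 − 0.6190/2.8220 = 1.4906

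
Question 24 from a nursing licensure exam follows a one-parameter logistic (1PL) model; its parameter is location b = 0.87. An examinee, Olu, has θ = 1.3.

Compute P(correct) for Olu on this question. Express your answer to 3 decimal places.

P(θ) = 1 / (1 + exp(−(θ − b)))
Exponent: (1.3 − 0.87) = 0.4300
1/(1 + e^{-0.4300}) = 0.6059
P = 0.6059

0.606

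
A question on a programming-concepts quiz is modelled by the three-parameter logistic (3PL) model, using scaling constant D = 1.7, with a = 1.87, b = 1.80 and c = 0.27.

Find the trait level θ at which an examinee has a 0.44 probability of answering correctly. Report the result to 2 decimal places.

1.42

P(θ) = c + (1 − c) · 1 / (1 + exp(−D·a(θ − b)))
Remove guessing floor: (0.44 − 0.27)/(1 − 0.27) = 0.2329
logit = ln(0.2329/0.7671) = -1.1921
θ = b + logit/(1.7·a) = 1.80 + (-1.1921)/3.1790 = 1.4250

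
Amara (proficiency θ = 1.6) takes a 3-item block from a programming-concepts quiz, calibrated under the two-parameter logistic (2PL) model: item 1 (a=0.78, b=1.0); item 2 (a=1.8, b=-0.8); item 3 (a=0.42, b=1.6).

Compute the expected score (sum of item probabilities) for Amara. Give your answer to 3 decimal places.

2.102

P(θ) = 1 / (1 + exp(−a(θ − b)))
P_1 = 1/(1+e^{-0.4680}) = 0.6149
P_2 = 1/(1+e^{-4.3200}) = 0.9869
P_3 = 1/(1+e^{0.0000}) = 0.5000
E[score] = 0.6149 + 0.9869 + 0.5000 = 2.1018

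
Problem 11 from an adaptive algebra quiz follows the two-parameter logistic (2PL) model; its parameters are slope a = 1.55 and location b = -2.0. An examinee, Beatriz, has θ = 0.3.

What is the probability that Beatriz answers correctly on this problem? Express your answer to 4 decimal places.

0.9725

P(θ) = 1 / (1 + exp(−a(θ − b)))
Exponent: 1.55 × (0.3 − (-2.0)) = 3.5650
1/(1 + e^{-3.5650}) = 0.9725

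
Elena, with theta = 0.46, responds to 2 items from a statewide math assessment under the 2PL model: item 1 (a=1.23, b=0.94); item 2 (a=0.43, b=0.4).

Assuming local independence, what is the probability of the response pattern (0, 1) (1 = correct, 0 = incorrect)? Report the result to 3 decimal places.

P(theta) = 1 / (1 + exp(−a(theta − b)))
P_1 = 1/(1+e^{0.5904}) = 0.3565
P_2 = 1/(1+e^{-0.0258}) = 0.5064
L = (1−P_1) × P_2 = 0.6435 × 0.5064 = 0.32588

0.326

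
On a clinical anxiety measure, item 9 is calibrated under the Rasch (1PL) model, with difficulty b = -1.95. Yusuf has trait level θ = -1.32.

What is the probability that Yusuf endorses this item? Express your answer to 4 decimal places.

0.6525

P(θ) = 1 / (1 + exp(−(θ − b)))
Exponent: (-1.32 − (-1.95)) = 0.6300
1/(1 + e^{-0.6300}) = 0.6525
P = 0.6525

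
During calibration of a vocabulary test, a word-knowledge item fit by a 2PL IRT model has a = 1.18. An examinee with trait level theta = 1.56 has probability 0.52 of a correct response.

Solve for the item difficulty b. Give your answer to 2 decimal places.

1.49

P(theta) = 1 / (1 + exp(−a(theta − b)))
logit(0.52) = ln(0.52/0.48) = 0.0800
b = theta − logit/(a) = 1.56 − 0.0800/1.1800 = 1.4922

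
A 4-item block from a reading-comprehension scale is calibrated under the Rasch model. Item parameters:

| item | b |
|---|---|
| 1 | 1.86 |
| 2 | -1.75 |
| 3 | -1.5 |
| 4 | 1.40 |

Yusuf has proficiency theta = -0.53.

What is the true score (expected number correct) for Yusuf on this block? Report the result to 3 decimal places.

1.708

P(theta) = 1 / (1 + exp(−(theta − b)))
P_1 = 1/(1+e^{2.3900}) = 0.0839
P_2 = 1/(1+e^{-1.2200}) = 0.7721
P_3 = 1/(1+e^{-0.9700}) = 0.7251
P_4 = 1/(1+e^{1.9300}) = 0.1268
E[score] = 0.0839 + 0.7721 + 0.7251 + 0.1268 = 1.7079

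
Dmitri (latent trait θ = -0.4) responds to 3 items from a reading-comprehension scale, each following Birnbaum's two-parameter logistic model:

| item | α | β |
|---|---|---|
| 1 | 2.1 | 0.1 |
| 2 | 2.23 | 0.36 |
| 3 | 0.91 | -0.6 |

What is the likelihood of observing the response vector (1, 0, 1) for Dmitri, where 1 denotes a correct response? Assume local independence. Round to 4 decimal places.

0.1194

P(θ) = 1 / (1 + exp(−α(θ − β)))
P_1 = 1/(1+e^{1.0500}) = 0.2592
P_2 = 1/(1+e^{1.6948}) = 0.1551
P_3 = 1/(1+e^{-0.1820}) = 0.5454
L = P_1 × (1−P_2) × P_3 = 0.2592 × 0.8449 × 0.5454 = 0.11944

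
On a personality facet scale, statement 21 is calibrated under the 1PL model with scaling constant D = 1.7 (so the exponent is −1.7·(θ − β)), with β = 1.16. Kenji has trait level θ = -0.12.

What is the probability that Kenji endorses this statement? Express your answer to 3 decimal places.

0.102

P(θ) = 1 / (1 + exp(−D·(θ − β)))
Exponent: 1.7 × (-0.12 − 1.16) = -2.1760
1/(1 + e^{2.1760}) = 0.1019
P = 0.1019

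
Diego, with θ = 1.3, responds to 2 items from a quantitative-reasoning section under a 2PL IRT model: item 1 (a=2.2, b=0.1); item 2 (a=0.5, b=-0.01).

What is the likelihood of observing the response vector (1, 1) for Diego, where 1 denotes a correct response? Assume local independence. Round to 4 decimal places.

0.6143

P(θ) = 1 / (1 + exp(−a(θ − b)))
P_1 = 1/(1+e^{-2.6400}) = 0.9334
P_2 = 1/(1+e^{-0.6550}) = 0.6581
L = P_1 × P_2 = 0.9334 × 0.6581 = 0.61430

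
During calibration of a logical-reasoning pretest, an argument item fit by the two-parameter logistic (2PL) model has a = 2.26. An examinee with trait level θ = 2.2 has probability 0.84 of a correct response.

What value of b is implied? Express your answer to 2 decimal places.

P(θ) = 1 / (1 + exp(−a(θ − b)))
logit(0.84) = ln(0.84/0.16) = 1.6582
b = θ − logit/(a) = 2.2 − 1.6582/2.2600 = 1.4663

1.47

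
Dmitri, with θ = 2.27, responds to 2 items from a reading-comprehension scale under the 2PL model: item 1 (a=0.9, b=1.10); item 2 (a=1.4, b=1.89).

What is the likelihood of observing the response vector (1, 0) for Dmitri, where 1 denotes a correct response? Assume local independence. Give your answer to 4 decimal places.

P(θ) = 1 / (1 + exp(−a(θ − b)))
P_1 = 1/(1+e^{-1.0530}) = 0.7414
P_2 = 1/(1+e^{-0.5320}) = 0.6299
L = P_1 × (1−P_2) = 0.7414 × 0.3701 = 0.27434

0.2743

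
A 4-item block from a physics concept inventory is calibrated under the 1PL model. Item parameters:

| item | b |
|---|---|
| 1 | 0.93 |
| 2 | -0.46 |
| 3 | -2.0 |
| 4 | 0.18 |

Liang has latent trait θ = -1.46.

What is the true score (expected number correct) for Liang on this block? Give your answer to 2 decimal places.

P(θ) = 1 / (1 + exp(−(θ − b)))
P_1 = 1/(1+e^{2.3900}) = 0.0839
P_2 = 1/(1+e^{1.0000}) = 0.2689
P_3 = 1/(1+e^{-0.5400}) = 0.6318
P_4 = 1/(1+e^{1.6400}) = 0.1625
E[score] = 0.0839 + 0.2689 + 0.6318 + 0.1625 = 1.1472

1.15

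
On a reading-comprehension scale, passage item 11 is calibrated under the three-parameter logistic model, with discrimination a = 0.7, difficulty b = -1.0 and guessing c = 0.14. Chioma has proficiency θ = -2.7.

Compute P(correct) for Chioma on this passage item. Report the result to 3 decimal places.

0.341

P(θ) = c + (1 − c) · 1 / (1 + exp(−a(θ − b)))
Exponent: 0.7 × (-2.7 − (-1.0)) = -1.1900
1/(1 + e^{1.1900}) = 0.2333
P = 0.14 + 0.86 × 0.2333 = 0.3406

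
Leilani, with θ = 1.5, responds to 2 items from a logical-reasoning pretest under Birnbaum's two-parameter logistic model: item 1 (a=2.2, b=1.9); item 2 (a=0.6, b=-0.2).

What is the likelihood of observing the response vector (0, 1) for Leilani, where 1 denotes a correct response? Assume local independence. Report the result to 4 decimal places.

0.5195

P(θ) = 1 / (1 + exp(−a(θ − b)))
P_1 = 1/(1+e^{0.8800}) = 0.2932
P_2 = 1/(1+e^{-1.0200}) = 0.7350
L = (1−P_1) × P_2 = 0.7068 × 0.7350 = 0.51949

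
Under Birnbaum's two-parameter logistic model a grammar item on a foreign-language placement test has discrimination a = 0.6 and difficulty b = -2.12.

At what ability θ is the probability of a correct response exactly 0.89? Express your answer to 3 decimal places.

1.365

P(θ) = 1 / (1 + exp(−a(θ − b)))
logit = ln(0.8900/0.1100) = 2.0907
θ = b + logit/(a) = -2.12 + 2.0907/0.6000 = 1.3646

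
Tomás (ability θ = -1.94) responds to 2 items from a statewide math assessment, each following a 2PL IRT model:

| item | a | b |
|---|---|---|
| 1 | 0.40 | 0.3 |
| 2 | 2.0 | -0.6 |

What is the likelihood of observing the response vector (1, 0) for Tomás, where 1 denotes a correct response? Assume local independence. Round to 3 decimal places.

P(θ) = 1 / (1 + exp(−a(θ − b)))
P_1 = 1/(1+e^{0.8960}) = 0.2899
P_2 = 1/(1+e^{2.6800}) = 0.0642
L = P_1 × (1−P_2) = 0.2899 × 0.9358 = 0.27127

0.271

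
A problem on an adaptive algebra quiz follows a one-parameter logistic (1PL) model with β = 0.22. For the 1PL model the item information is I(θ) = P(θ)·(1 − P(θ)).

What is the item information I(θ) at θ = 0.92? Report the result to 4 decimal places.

P = 1/(1+e^{-0.7000}) = 0.6682
P(1−P) = 0.6682 × 0.3318 = 0.2217
I = P(1−P) = 0.22171

0.2217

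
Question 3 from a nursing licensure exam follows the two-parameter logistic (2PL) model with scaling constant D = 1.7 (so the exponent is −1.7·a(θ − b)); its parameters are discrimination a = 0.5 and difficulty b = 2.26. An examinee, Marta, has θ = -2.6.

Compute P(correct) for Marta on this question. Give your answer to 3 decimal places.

0.016

P(θ) = 1 / (1 + exp(−D·a(θ − b)))
Exponent: 1.7 × 0.5 × (-2.6 − 2.26) = -4.1310
1/(1 + e^{4.1310}) = 0.0158
P = 0.0158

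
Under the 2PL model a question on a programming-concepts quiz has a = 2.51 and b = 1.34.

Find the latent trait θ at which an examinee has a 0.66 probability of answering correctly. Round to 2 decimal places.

P(θ) = 1 / (1 + exp(−a(θ − b)))
logit = ln(0.6600/0.3400) = 0.6633
θ = b + logit/(a) = 1.34 + 0.6633/2.5100 = 1.6043

1.60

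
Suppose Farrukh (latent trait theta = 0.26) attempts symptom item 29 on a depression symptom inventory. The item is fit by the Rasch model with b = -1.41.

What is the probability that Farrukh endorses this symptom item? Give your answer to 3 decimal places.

P(theta) = 1 / (1 + exp(−(theta − b)))
Exponent: (0.26 − (-1.41)) = 1.6700
1/(1 + e^{-1.6700}) = 0.8416
P = 0.8416

0.842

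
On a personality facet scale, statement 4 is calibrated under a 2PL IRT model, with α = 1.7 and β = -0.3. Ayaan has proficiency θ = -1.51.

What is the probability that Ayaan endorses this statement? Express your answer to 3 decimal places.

0.113

P(θ) = 1 / (1 + exp(−α(θ − β)))
Exponent: 1.7 × (-1.51 − (-0.3)) = -2.0570
1/(1 + e^{2.0570}) = 0.1133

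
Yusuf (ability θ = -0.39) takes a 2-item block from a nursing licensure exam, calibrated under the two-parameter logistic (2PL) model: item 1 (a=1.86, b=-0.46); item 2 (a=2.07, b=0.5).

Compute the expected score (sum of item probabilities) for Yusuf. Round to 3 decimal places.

P(θ) = 1 / (1 + exp(−a(θ − b)))
P_1 = 1/(1+e^{-0.1302}) = 0.5325
P_2 = 1/(1+e^{1.8423}) = 0.1368
E[score] = 0.5325 + 0.1368 = 0.6693

0.669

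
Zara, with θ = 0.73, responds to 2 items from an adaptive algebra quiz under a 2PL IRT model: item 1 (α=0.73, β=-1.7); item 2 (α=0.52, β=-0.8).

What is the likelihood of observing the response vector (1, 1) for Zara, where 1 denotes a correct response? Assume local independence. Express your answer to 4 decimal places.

P(θ) = 1 / (1 + exp(−α(θ − β)))
P_1 = 1/(1+e^{-1.7739}) = 0.8549
P_2 = 1/(1+e^{-0.7956}) = 0.6890
L = P_1 × P_2 = 0.8549 × 0.6890 = 0.58908

0.5891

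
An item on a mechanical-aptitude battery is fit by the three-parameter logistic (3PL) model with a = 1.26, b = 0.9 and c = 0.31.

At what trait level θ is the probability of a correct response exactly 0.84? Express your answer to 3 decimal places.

1.851

P(θ) = c + (1 − c) · 1 / (1 + exp(−a(θ − b)))
Remove guessing floor: (0.84 − 0.31)/(1 − 0.31) = 0.7681
logit = ln(0.7681/0.2319) = 1.1977
θ = b + logit/(a) = 0.9 + 1.1977/1.2600 = 1.8506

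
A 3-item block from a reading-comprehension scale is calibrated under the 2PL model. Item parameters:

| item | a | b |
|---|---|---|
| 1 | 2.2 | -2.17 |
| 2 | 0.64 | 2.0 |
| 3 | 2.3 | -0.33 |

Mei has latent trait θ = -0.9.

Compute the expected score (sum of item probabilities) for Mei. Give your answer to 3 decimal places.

P(θ) = 1 / (1 + exp(−a(θ − b)))
P_1 = 1/(1+e^{-2.7940}) = 0.9424
P_2 = 1/(1+e^{1.8560}) = 0.1352
P_3 = 1/(1+e^{1.3110}) = 0.2123
E[score] = 0.9424 + 0.1352 + 0.2123 = 1.2898

1.290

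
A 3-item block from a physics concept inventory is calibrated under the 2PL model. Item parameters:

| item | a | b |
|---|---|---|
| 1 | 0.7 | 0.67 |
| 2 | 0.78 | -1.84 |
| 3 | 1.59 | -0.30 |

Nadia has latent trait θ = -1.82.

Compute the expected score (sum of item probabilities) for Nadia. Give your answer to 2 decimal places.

P(θ) = 1 / (1 + exp(−a(θ − b)))
P_1 = 1/(1+e^{1.7430}) = 0.1489
P_2 = 1/(1+e^{-0.0156}) = 0.5039
P_3 = 1/(1+e^{2.4168}) = 0.0819
E[score] = 0.1489 + 0.5039 + 0.0819 = 0.7347

0.73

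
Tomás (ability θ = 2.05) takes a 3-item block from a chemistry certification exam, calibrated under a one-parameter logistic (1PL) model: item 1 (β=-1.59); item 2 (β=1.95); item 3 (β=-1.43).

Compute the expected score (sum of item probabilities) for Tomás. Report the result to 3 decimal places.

P(θ) = 1 / (1 + exp(−(θ − β)))
P_1 = 1/(1+e^{-3.6400}) = 0.9744
P_2 = 1/(1+e^{-0.1000}) = 0.5250
P_3 = 1/(1+e^{-3.4800}) = 0.9701
E[score] = 0.9744 + 0.5250 + 0.9701 = 2.4695

2.470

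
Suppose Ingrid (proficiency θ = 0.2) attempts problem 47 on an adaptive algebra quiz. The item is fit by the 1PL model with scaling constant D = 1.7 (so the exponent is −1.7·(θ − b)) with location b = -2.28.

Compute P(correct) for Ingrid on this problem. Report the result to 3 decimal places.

0.985

P(θ) = 1 / (1 + exp(−D·(θ − b)))
Exponent: 1.7 × (0.2 − (-2.28)) = 4.2160
1/(1 + e^{-4.2160}) = 0.9855
P = 0.9855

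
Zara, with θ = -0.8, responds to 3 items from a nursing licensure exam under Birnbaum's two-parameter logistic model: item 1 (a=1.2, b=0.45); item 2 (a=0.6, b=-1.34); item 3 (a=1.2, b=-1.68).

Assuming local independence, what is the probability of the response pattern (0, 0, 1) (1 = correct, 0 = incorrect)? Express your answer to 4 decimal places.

P(θ) = 1 / (1 + exp(−a(θ − b)))
P_1 = 1/(1+e^{1.5000}) = 0.1824
P_2 = 1/(1+e^{-0.3240}) = 0.5803
P_3 = 1/(1+e^{-1.0560}) = 0.7419
L = (1−P_1) × (1−P_2) × P_3 = 0.8176 × 0.4197 × 0.7419 = 0.25458

0.2546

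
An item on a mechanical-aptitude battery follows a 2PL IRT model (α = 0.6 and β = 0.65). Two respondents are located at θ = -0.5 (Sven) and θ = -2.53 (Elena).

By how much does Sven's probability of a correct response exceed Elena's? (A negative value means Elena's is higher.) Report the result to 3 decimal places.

P(θ) = 1 / (1 + exp(−α(θ − β)))
P(Sven) = 0.3340  [exponent -0.6900]
P(Elena) = 0.1292  [exponent -1.9080]
Difference = 0.3340 − 0.1292 = 0.2048

0.205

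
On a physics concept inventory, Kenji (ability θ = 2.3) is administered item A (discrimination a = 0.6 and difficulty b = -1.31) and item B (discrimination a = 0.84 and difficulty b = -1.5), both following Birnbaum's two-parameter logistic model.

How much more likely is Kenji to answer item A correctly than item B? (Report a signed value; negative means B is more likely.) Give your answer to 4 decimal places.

P(θ) = 1 / (1 + exp(−a(θ − b)))
P_A = 0.8972
P_B = 0.9605
P_A − P_B = -0.0634

-0.0634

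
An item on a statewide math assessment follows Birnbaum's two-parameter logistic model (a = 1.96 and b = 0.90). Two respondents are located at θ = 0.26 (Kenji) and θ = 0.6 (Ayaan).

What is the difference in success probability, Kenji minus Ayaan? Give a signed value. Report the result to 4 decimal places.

P(θ) = 1 / (1 + exp(−a(θ − b)))
P(Kenji) = 0.2219  [exponent -1.2544]
P(Ayaan) = 0.3571  [exponent -0.5880]
Difference = 0.2219 − 0.3571 = -0.1352

-0.1352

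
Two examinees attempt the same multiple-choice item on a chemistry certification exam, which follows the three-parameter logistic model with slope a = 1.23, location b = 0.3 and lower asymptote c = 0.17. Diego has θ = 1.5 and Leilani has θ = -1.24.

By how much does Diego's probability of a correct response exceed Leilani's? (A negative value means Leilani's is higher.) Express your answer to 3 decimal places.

0.567

P(θ) = c + (1 − c) · 1 / (1 + exp(−a(θ − b)))
P(Diego) = 0.8456  [exponent 1.4760]
P(Leilani) = 0.2785  [exponent -1.8942]
Difference = 0.8456 − 0.2785 = 0.5671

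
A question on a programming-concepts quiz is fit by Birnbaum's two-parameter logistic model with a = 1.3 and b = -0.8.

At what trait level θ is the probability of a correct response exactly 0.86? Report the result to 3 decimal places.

P(θ) = 1 / (1 + exp(−a(θ − b)))
logit = ln(0.8600/0.1400) = 1.8153
θ = b + logit/(a) = -0.8 + 1.8153/1.3000 = 0.5964

0.596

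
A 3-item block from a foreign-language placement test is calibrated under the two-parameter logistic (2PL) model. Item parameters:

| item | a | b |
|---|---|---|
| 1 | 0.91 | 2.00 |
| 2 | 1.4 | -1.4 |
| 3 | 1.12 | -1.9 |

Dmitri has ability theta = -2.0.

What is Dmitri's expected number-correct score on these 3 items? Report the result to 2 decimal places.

P(theta) = 1 / (1 + exp(−a(theta − b)))
P_1 = 1/(1+e^{3.6400}) = 0.0256
P_2 = 1/(1+e^{0.8400}) = 0.3015
P_3 = 1/(1+e^{0.1120}) = 0.4720
E[score] = 0.0256 + 0.3015 + 0.4720 = 0.7991

0.80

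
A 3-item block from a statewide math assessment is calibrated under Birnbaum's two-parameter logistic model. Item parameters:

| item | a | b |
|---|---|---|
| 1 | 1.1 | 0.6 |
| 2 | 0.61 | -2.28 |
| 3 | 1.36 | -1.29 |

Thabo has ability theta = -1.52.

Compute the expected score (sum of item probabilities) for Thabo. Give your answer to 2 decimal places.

1.12

P(theta) = 1 / (1 + exp(−a(theta − b)))
P_1 = 1/(1+e^{2.3320}) = 0.0885
P_2 = 1/(1+e^{-0.4636}) = 0.6139
P_3 = 1/(1+e^{0.3128}) = 0.4224
E[score] = 0.0885 + 0.6139 + 0.4224 = 1.1248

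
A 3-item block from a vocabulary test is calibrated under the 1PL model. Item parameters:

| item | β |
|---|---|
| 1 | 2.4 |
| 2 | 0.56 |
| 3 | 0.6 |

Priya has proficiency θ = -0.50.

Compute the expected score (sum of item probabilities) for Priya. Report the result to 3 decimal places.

0.559

P(θ) = 1 / (1 + exp(−(θ − β)))
P_1 = 1/(1+e^{2.9000}) = 0.0522
P_2 = 1/(1+e^{1.0600}) = 0.2573
P_3 = 1/(1+e^{1.1000}) = 0.2497
E[score] = 0.0522 + 0.2573 + 0.2497 = 0.5592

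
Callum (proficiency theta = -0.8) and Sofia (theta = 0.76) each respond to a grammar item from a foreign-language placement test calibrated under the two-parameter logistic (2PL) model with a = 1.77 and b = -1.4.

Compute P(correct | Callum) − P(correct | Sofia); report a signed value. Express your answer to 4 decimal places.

-0.2355

P(theta) = 1 / (1 + exp(−a(theta − b)))
P(Callum) = 0.7431  [exponent 1.0620]
P(Sofia) = 0.9786  [exponent 3.8232]
Difference = 0.7431 − 0.9786 = -0.2355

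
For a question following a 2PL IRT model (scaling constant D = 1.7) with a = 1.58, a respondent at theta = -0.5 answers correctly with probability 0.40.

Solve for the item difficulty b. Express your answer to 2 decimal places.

P(theta) = 1 / (1 + exp(−D·a(theta − b)))
logit(0.40) = ln(0.40/0.60) = -0.4055
b = theta − logit/(1.7·a) = -0.5 − (-0.4055)/2.6860 = -0.3490

-0.35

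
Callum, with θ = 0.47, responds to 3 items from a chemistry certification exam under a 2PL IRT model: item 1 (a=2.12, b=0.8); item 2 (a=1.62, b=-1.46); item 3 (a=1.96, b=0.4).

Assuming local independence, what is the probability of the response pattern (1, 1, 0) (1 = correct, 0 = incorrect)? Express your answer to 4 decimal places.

P(θ) = 1 / (1 + exp(−a(θ − b)))
P_1 = 1/(1+e^{0.6996}) = 0.3319
P_2 = 1/(1+e^{-3.1266}) = 0.9580
P_3 = 1/(1+e^{-0.1372}) = 0.5342
L = P_1 × P_2 × (1−P_3) = 0.3319 × 0.9580 × 0.4658 = 0.14809

0.1481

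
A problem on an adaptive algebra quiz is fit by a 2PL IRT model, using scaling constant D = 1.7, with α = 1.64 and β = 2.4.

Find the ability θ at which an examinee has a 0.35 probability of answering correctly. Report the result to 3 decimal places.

2.178

P(θ) = 1 / (1 + exp(−D·α(θ − β)))
logit = ln(0.3500/0.6500) = -0.6190
θ = β + logit/(1.7·α) = 2.4 + (-0.6190)/2.7880 = 2.1780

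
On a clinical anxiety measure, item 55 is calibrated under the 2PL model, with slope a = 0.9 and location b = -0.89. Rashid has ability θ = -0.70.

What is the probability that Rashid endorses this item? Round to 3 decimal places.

0.543

P(θ) = 1 / (1 + exp(−a(θ − b)))
Exponent: 0.9 × (-0.70 − (-0.89)) = 0.1710
1/(1 + e^{-0.1710}) = 0.5426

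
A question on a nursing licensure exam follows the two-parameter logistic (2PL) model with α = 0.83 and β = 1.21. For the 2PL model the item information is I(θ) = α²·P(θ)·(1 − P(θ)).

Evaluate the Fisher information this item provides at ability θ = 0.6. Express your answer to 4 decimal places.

0.1616

P = 1/(1+e^{0.5063}) = 0.3761
P(1−P) = 0.3761 × 0.6239 = 0.2346
I = α² × P(1−P) = 0.83² × 0.2346 = 0.16164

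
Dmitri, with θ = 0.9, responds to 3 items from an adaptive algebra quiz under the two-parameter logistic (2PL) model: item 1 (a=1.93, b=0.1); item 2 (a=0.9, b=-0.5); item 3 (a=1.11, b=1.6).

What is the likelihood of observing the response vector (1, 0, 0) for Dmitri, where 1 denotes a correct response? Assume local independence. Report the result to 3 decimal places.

0.125

P(θ) = 1 / (1 + exp(−a(θ − b)))
P_1 = 1/(1+e^{-1.5440}) = 0.8240
P_2 = 1/(1+e^{-1.2600}) = 0.7790
P_3 = 1/(1+e^{0.7770}) = 0.3150
L = P_1 × (1−P_2) × (1−P_3) = 0.8240 × 0.2210 × 0.6850 = 0.12474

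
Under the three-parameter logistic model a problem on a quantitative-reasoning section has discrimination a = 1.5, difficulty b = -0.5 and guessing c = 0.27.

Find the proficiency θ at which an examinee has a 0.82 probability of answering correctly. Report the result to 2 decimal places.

P(θ) = c + (1 − c) · 1 / (1 + exp(−a(θ − b)))
Remove guessing floor: (0.82 − 0.27)/(1 − 0.27) = 0.7534
logit = ln(0.7534/0.2466) = 1.1170
θ = b + logit/(a) = -0.5 + 1.1170/1.5000 = 0.2446

0.24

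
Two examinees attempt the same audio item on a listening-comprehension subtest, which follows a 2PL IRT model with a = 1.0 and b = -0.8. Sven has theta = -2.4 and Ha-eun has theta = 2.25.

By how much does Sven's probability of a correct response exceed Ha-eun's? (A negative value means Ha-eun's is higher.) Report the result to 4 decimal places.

-0.7868

P(theta) = 1 / (1 + exp(−a(theta − b)))
P(Sven) = 0.1680  [exponent -1.6000]
P(Ha-eun) = 0.9548  [exponent 3.0500]
Difference = 0.1680 − 0.9548 = -0.7868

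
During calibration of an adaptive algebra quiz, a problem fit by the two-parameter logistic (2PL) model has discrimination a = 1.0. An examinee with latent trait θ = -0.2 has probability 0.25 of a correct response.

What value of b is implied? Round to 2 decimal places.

0.90

P(θ) = 1 / (1 + exp(−a(θ − b)))
logit(0.25) = ln(0.25/0.75) = -1.0986
b = θ − logit/(a) = -0.2 − (-1.0986)/1.0000 = 0.8986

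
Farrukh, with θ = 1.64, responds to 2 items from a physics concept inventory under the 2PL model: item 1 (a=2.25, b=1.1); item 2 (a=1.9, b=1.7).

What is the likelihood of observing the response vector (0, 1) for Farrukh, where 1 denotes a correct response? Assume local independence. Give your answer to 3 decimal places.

0.108

P(θ) = 1 / (1 + exp(−a(θ − b)))
P_1 = 1/(1+e^{-1.2150}) = 0.7712
P_2 = 1/(1+e^{0.1140}) = 0.4715
L = (1−P_1) × P_2 = 0.2288 × 0.4715 = 0.10789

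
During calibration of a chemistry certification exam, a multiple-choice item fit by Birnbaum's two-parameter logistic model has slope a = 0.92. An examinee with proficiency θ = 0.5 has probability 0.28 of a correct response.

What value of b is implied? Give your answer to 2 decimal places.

1.53

P(θ) = 1 / (1 + exp(−a(θ − b)))
logit(0.28) = ln(0.28/0.72) = -0.9445
b = θ − logit/(a) = 0.5 − (-0.9445)/0.9200 = 1.5266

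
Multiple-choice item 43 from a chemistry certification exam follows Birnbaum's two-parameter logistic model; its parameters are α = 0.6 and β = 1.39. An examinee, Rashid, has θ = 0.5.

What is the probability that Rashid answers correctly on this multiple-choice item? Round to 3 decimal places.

0.370

P(θ) = 1 / (1 + exp(−α(θ − β)))
Exponent: 0.6 × (0.5 − 1.39) = -0.5340
1/(1 + e^{0.5340}) = 0.3696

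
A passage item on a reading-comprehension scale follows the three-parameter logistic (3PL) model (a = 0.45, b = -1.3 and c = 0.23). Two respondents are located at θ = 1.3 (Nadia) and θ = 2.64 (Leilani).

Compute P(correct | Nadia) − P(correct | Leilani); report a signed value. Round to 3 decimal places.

-0.071

P(θ) = c + (1 − c) · 1 / (1 + exp(−a(θ − b)))
P(Nadia) = 0.8176  [exponent 1.1700]
P(Leilani) = 0.8882  [exponent 1.7730]
Difference = 0.8176 − 0.8882 = -0.0706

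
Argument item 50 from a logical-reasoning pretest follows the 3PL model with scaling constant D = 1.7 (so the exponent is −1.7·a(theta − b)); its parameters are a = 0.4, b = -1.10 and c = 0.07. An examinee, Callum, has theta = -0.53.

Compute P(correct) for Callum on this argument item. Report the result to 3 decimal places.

0.624

P(theta) = c + (1 − c) · 1 / (1 + exp(−D·a(theta − b)))
Exponent: 1.7 × 0.4 × (-0.53 − (-1.10)) = 0.3876
1/(1 + e^{-0.3876}) = 0.5957
P = 0.07 + 0.93 × 0.5957 = 0.6240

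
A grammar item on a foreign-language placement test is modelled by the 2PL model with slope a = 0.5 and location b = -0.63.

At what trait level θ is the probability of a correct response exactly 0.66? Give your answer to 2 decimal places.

0.70

P(θ) = 1 / (1 + exp(−a(θ − b)))
logit = ln(0.6600/0.3400) = 0.6633
θ = b + logit/(a) = -0.63 + 0.6633/0.5000 = 0.6966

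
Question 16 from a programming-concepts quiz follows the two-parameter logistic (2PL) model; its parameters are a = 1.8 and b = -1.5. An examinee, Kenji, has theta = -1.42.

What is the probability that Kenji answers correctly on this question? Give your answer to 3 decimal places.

P(theta) = 1 / (1 + exp(−a(theta − b)))
Exponent: 1.8 × (-1.42 − (-1.5)) = 0.1440
1/(1 + e^{-0.1440}) = 0.5359

0.536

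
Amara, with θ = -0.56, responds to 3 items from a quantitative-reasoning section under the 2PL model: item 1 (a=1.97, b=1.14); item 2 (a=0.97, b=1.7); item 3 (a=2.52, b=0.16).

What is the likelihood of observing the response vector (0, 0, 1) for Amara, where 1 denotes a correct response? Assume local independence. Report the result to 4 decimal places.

P(θ) = 1 / (1 + exp(−a(θ − b)))
P_1 = 1/(1+e^{3.3490}) = 0.0339
P_2 = 1/(1+e^{2.1922}) = 0.1005
P_3 = 1/(1+e^{1.8144}) = 0.1401
L = (1−P_1) × (1−P_2) × P_3 = 0.9661 × 0.8995 × 0.1401 = 0.12176

0.1218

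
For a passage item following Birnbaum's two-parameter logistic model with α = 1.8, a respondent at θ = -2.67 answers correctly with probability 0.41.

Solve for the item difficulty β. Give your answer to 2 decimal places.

P(θ) = 1 / (1 + exp(−α(θ − β)))
logit(0.41) = ln(0.41/0.59) = -0.3640
β = θ − logit/(α) = -2.67 − (-0.3640)/1.8000 = -2.4678

-2.47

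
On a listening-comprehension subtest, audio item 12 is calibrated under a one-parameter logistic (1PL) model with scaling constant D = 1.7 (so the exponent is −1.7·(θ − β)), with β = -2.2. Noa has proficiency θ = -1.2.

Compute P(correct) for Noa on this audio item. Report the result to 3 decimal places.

P(θ) = 1 / (1 + exp(−D·(θ − β)))
Exponent: 1.7 × (-1.2 − (-2.2)) = 1.7000
1/(1 + e^{-1.7000}) = 0.8455
P = 0.8455

0.846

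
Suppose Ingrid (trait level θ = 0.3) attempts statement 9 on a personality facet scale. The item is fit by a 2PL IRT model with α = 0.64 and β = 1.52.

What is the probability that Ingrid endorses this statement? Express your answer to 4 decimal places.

P(θ) = 1 / (1 + exp(−α(θ − β)))
Exponent: 0.64 × (0.3 − 1.52) = -0.7808
1/(1 + e^{0.7808}) = 0.3141

0.3141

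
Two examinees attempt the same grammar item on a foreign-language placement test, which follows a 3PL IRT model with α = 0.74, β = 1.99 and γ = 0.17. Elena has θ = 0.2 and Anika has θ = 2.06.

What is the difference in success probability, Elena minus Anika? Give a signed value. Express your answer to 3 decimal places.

P(θ) = γ + (1 − γ) · 1 / (1 + exp(−α(θ − β)))
P(Elena) = 0.3443  [exponent -1.3246]
P(Anika) = 0.5957  [exponent 0.0518]
Difference = 0.3443 − 0.5957 = -0.2514

-0.251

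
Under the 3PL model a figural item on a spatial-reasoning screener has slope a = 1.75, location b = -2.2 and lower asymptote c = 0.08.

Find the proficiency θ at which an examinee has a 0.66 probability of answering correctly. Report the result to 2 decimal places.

P(θ) = c + (1 − c) · 1 / (1 + exp(−a(θ − b)))
Remove guessing floor: (0.66 − 0.08)/(1 − 0.08) = 0.6304
logit = ln(0.6304/0.3696) = 0.5341
θ = b + logit/(a) = -2.2 + 0.5341/1.7500 = -1.8948

-1.89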